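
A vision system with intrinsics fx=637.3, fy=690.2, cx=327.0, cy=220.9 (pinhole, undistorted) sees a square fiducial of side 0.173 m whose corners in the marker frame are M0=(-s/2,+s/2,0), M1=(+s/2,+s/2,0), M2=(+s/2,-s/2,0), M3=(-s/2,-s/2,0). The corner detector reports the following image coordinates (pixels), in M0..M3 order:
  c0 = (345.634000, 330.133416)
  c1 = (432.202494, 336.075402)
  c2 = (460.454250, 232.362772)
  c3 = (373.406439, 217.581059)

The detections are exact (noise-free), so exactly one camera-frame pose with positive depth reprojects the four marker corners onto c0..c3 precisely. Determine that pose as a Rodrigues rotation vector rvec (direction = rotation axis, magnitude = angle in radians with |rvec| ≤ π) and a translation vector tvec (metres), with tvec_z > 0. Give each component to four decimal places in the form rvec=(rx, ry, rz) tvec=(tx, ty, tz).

rvec=(0.2433, -0.4738, 0.1955) tvec=(0.1259, 0.0889, 1.0363)

Intrinsics K: fx=637.3, fy=690.2, cx=327.0, cy=220.9
Marker side s = 0.173 m; corners in marker frame (Z=0):
  M0 = (-0.0865, +0.0865, 0)
  M1 = (+0.0865, +0.0865, 0)
  M2 = (+0.0865, -0.0865, 0)
  M3 = (-0.0865, -0.0865, 0)
Detected image corners:
  c0 = (345.634000, 330.133416) px
  c1 = (432.202494, 336.075402) px
  c2 = (460.454250, 232.362772) px
  c3 = (373.406439, 217.581059) px
Planar DLT: solve 8×8 A·h = b for H (H[2,2]=1):
  H  [+685.25055 -89.90367 +404.41736]
  H  [+186.57310 +673.94811 +280.07877]
  H  [+0.45540 +0.17887 +1.00000]
B = K⁻¹H; ‖b₁‖=0.964962, ‖b₂‖=0.964962; λ = 2/(‖b₁‖+‖b₂‖) = 1.036310, sign → tz>0 ⇒ λ=+1.036310
r₁ = λ·B[:,0] = (+0.87213,+0.12909,+0.47193); r₂ = λ·B[:,1] = (-0.24130,+0.95258,+0.18536)
r₃ = r₁×r₂ = (-0.42563,-0.27554,+0.86193); SVD([r₁ r₂ r₃]) → R = UVᵀ:
  R  [+0.87213 -0.24130 -0.42563]
  R  [+0.12909 +0.95258 -0.27554]
  R  [+0.47193 +0.18536 +0.86193]
t = (+0.12589, +0.08885, +1.03631) m
tr R = 2.686643; θ = arccos((tr R − 1)/2) = 0.567362 rad = 32.507°
axis k = ((R−Rᵀ)₃₂, (R−Rᵀ)₁₃, (R−Rᵀ)₂₁) / (2 sinθ) = (+0.428820, -0.835080, +0.344608)
rvec = θ·k = (+0.243296, -0.473793, +0.195518)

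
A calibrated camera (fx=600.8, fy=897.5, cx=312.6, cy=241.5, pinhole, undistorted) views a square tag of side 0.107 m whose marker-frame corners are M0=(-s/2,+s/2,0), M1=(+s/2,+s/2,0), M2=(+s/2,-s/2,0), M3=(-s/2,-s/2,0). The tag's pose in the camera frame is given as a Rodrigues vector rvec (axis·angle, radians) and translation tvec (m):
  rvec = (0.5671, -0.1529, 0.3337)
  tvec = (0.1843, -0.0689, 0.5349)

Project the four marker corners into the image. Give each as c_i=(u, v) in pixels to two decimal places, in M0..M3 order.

Intrinsics K: fx=600.8, fy=897.5, cx=312.6, cy=241.5
Marker side s = 0.107 m; corners in marker frame (Z=0):
  M0 = (-0.0535, +0.0535, 0)
  M1 = (+0.0535, +0.0535, 0)
  M2 = (+0.0535, -0.0535, 0)
  M3 = (-0.0535, -0.0535, 0)
rvec = (0.5671, -0.1529, 0.3337), |rvec| = θ = 0.67553 rad = 38.705°
Rodrigues: sinθ=0.62531, 1−cosθ=0.21962; R = I + sinθ·[k]× + (1−cosθ)·[k]×²:
    [+0.93516 -0.35062 -0.05046]
    [+0.26716 +0.79163 -0.54950]
    [+0.23261 +0.50039 +0.83397]
t = (0.1843, -0.0689, 0.5349) m
M0: Pc = R·M0+t = (+0.11551, -0.04084, +0.54923); u = 600.8·(+0.11551)/0.54923 + 312.6 = 438.9576, v = 897.5·(-0.04084)/0.54923 + 241.5 = 174.7610
M1: Pc = R·M1+t = (+0.21557, -0.01225, +0.57412); u = 600.8·(+0.21557)/0.57412 + 312.6 = 538.1922, v = 897.5·(-0.01225)/0.57412 + 241.5 = 222.3426
M2: Pc = R·M2+t = (+0.25309, -0.09696, +0.52057); u = 600.8·(+0.25309)/0.52057 + 312.6 = 604.6930, v = 897.5·(-0.09696)/0.52057 + 241.5 = 74.3370
M3: Pc = R·M3+t = (+0.15303, -0.12555, +0.49568); u = 600.8·(+0.15303)/0.49568 + 312.6 = 498.0787, v = 897.5·(-0.12555)/0.49568 + 241.5 = 14.1843

c0=(438.96, 174.76) c1=(538.19, 222.34) c2=(604.69, 74.34) c3=(498.08, 14.18)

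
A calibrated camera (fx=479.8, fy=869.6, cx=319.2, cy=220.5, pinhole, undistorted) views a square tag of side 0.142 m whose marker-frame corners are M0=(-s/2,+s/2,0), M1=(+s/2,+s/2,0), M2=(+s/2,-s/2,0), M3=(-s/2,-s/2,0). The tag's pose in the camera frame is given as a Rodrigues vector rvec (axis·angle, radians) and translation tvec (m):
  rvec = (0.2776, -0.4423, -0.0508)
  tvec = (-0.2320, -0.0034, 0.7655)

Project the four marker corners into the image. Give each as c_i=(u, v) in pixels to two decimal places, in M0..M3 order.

c0=(130.65, 303.98) c1=(219.84, 281.49) c2=(215.83, 131.52) c3=(121.42, 142.90)

Intrinsics K: fx=479.8, fy=869.6, cx=319.2, cy=220.5
Marker side s = 0.142 m; corners in marker frame (Z=0):
  M0 = (-0.0710, +0.0710, 0)
  M1 = (+0.0710, +0.0710, 0)
  M2 = (+0.0710, -0.0710, 0)
  M3 = (-0.0710, -0.0710, 0)
rvec = (0.2776, -0.4423, -0.0508), |rvec| = θ = 0.52466 rad = 30.061°
Rodrigues: sinθ=0.50092, 1−cosθ=0.13451; R = I + sinθ·[k]× + (1−cosθ)·[k]×²:
    [+0.90315 -0.01149 -0.42918]
    [-0.10850 +0.96108 -0.25406]
    [+0.41539 +0.27602 +0.86675]
t = (-0.2320, -0.0034, 0.7655) m
M0: Pc = R·M0+t = (-0.29694, +0.07254, +0.75560); u = 479.8·(-0.29694)/0.75560 + 319.2 = 130.6468, v = 869.6·(+0.07254)/0.75560 + 220.5 = 303.9842
M1: Pc = R·M1+t = (-0.16869, +0.05713, +0.81459); u = 479.8·(-0.16869)/0.81459 + 319.2 = 219.8387, v = 869.6·(+0.05713)/0.81459 + 220.5 = 281.4919
M2: Pc = R·M2+t = (-0.16706, -0.07934, +0.77540); u = 479.8·(-0.16706)/0.77540 + 319.2 = 215.8262, v = 869.6·(-0.07934)/0.77540 + 220.5 = 131.5206
M3: Pc = R·M3+t = (-0.29531, -0.06393, +0.71641); u = 479.8·(-0.29531)/0.71641 + 319.2 = 121.4243, v = 869.6·(-0.06393)/0.71641 + 220.5 = 142.8954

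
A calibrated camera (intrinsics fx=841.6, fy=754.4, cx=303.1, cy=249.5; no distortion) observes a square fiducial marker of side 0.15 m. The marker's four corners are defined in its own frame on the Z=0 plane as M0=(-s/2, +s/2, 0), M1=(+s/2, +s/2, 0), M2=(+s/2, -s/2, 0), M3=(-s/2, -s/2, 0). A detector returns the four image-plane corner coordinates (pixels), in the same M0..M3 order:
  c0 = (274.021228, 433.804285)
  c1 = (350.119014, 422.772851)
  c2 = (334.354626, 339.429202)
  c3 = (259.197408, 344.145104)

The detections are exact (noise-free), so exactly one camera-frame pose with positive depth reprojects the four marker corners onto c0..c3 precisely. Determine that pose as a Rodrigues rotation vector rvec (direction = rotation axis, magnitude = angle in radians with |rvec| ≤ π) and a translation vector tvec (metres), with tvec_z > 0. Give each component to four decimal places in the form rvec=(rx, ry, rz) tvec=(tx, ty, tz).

Intrinsics K: fx=841.6, fy=754.4, cx=303.1, cy=249.5
Marker side s = 0.15 m; corners in marker frame (Z=0):
  M0 = (-0.0750, +0.0750, 0)
  M1 = (+0.0750, +0.0750, 0)
  M2 = (+0.0750, -0.0750, 0)
  M3 = (-0.0750, -0.0750, 0)
Detected image corners:
  c0 = (274.021228, 433.804285) px
  c1 = (350.119014, 422.772851) px
  c2 = (334.354626, 339.429202) px
  c3 = (259.197408, 344.145104) px
Planar DLT: solve 8×8 A·h = b for H (H[2,2]=1):
  H  [+647.38164 +47.86353 +305.65538]
  H  [+128.96186 +507.37053 +384.32132]
  H  [+0.47053 -0.17807 +1.00000]
B = K⁻¹H; ‖b₁‖=0.762466, ‖b₂‖=0.762466; λ = 2/(‖b₁‖+‖b₂‖) = 1.311534, sign → tz>0 ⇒ λ=+1.311534
r₁ = λ·B[:,0] = (+0.78662,+0.02011,+0.61712); r₂ = λ·B[:,1] = (+0.15870,+0.95931,-0.23354)
r₃ = r₁×r₂ = (-0.59670,+0.28164,+0.75142); SVD([r₁ r₂ r₃]) → R = UVᵀ:
  R  [+0.78662 +0.15870 -0.59670]
  R  [+0.02011 +0.95931 +0.28164]
  R  [+0.61712 -0.23354 +0.75142]
t = (+0.00398, +0.23439, +1.31153) m
tr R = 2.497340; θ = arccos((tr R − 1)/2) = 0.724743 rad = 41.525°
axis k = ((R−Rᵀ)₃₂, (R−Rᵀ)₁₃, (R−Rᵀ)₂₁) / (2 sinθ) = (-0.388559, -0.915476, -0.104529)
rvec = θ·k = (-0.281605, -0.663485, -0.075757)

rvec=(-0.2816, -0.6635, -0.0758) tvec=(0.0040, 0.2344, 1.3115)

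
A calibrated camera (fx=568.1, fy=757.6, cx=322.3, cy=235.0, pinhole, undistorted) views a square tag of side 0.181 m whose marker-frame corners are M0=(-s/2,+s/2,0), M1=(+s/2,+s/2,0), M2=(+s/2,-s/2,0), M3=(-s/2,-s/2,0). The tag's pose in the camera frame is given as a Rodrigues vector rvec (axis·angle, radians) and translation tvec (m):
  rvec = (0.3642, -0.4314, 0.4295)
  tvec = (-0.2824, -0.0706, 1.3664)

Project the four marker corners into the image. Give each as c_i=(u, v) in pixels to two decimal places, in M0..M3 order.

c0=(153.76, 222.21) c1=(222.88, 253.54) c2=(254.52, 170.28) c3=(185.11, 132.43)

Intrinsics K: fx=568.1, fy=757.6, cx=322.3, cy=235.0
Marker side s = 0.181 m; corners in marker frame (Z=0):
  M0 = (-0.0905, +0.0905, 0)
  M1 = (+0.0905, +0.0905, 0)
  M2 = (+0.0905, -0.0905, 0)
  M3 = (-0.0905, -0.0905, 0)
rvec = (0.3642, -0.4314, 0.4295), |rvec| = θ = 0.70938 rad = 40.644°
Rodrigues: sinθ=0.65136, 1−cosθ=0.24123; R = I + sinθ·[k]× + (1−cosθ)·[k]×²:
    [+0.82235 -0.46969 -0.32113]
    [+0.31906 +0.84798 -0.42324]
    [+0.47110 +0.24559 +0.84720]
t = (-0.2824, -0.0706, 1.3664) m
M0: Pc = R·M0+t = (-0.39933, -0.02273, +1.34599); u = 568.1·(-0.39933)/1.34599 + 322.3 = 153.7555, v = 757.6·(-0.02273)/1.34599 + 235.0 = 222.2051
M1: Pc = R·M1+t = (-0.25048, +0.03502, +1.43126); u = 568.1·(-0.25048)/1.43126 + 322.3 = 222.8771, v = 757.6·(+0.03502)/1.43126 + 235.0 = 253.5353
M2: Pc = R·M2+t = (-0.16547, -0.11847, +1.38681); u = 568.1·(-0.16547)/1.38681 + 322.3 = 254.5160, v = 757.6·(-0.11847)/1.38681 + 235.0 = 170.2821
M3: Pc = R·M3+t = (-0.31432, -0.17622, +1.30154); u = 568.1·(-0.31432)/1.30154 + 322.3 = 185.1064, v = 757.6·(-0.17622)/1.30154 + 235.0 = 132.4276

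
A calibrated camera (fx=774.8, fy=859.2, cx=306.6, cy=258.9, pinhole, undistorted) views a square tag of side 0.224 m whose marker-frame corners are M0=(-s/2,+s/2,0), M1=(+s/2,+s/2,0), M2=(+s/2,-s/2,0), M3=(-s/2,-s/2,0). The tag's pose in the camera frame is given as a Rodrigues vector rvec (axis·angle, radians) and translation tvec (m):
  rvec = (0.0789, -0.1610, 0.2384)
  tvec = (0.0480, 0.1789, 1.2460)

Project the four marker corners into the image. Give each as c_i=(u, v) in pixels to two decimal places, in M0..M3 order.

c0=(252.33, 441.22) c1=(384.84, 470.42) c2=(418.93, 324.46) c3=(286.04, 290.44)

Intrinsics K: fx=774.8, fy=859.2, cx=306.6, cy=258.9
Marker side s = 0.224 m; corners in marker frame (Z=0):
  M0 = (-0.1120, +0.1120, 0)
  M1 = (+0.1120, +0.1120, 0)
  M2 = (+0.1120, -0.1120, 0)
  M3 = (-0.1120, -0.1120, 0)
rvec = (0.0789, -0.1610, 0.2384), |rvec| = θ = 0.29830 rad = 17.091°
Rodrigues: sinθ=0.29389, 1−cosθ=0.04416; R = I + sinθ·[k]× + (1−cosθ)·[k]×²:
    [+0.95893 -0.24118 -0.14929]
    [+0.22858 +0.96870 -0.09678]
    [+0.16796 +0.05869 +0.98405]
t = (0.0480, 0.1789, 1.2460) m
M0: Pc = R·M0+t = (-0.08641, +0.26179, +1.23376); u = 774.8·(-0.08641)/1.23376 + 306.6 = 252.3330, v = 859.2·(+0.26179)/1.23376 + 258.9 = 441.2153
M1: Pc = R·M1+t = (+0.12839, +0.31300, +1.27138); u = 774.8·(+0.12839)/1.27138 + 306.6 = 384.8411, v = 859.2·(+0.31300)/1.27138 + 258.9 = 470.4218
M2: Pc = R·M2+t = (+0.18241, +0.09601, +1.25824); u = 774.8·(+0.18241)/1.25824 + 306.6 = 418.9263, v = 859.2·(+0.09601)/1.25824 + 258.9 = 324.4584
M3: Pc = R·M3+t = (-0.03239, +0.04480, +1.22062); u = 774.8·(-0.03239)/1.22062 + 306.6 = 286.0418, v = 859.2·(+0.04480)/1.22062 + 258.9 = 290.4384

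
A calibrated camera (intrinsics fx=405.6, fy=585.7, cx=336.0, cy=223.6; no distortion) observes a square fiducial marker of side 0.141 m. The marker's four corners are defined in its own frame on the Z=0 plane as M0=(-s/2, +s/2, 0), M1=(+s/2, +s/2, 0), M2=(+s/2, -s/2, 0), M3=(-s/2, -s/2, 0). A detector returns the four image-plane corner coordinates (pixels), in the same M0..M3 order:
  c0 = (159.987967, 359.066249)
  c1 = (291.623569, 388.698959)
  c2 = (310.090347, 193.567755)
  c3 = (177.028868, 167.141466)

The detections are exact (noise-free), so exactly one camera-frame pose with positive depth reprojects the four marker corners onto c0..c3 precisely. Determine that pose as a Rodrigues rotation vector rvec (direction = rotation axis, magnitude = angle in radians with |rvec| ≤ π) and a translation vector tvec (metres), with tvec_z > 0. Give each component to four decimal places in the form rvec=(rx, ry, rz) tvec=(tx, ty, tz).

Intrinsics K: fx=405.6, fy=585.7, cx=336.0, cy=223.6
Marker side s = 0.141 m; corners in marker frame (Z=0):
  M0 = (-0.0705, +0.0705, 0)
  M1 = (+0.0705, +0.0705, 0)
  M2 = (+0.0705, -0.0705, 0)
  M3 = (-0.0705, -0.0705, 0)
Detected image corners:
  c0 = (159.987967, 359.066249) px
  c1 = (291.623569, 388.698959) px
  c2 = (310.090347, 193.567755) px
  c3 = (177.028868, 167.141466) px
Planar DLT: solve 8×8 A·h = b for H (H[2,2]=1):
  H  [+909.02237 -111.90744 +234.05706]
  H  [+163.88782 +1388.92374 +277.39983]
  H  [-0.12612 +0.05949 +1.00000]
B = K⁻¹H; ‖b₁‖=2.371831, ‖b₂‖=2.371831; λ = 2/(‖b₁‖+‖b₂‖) = 0.421615, sign → tz>0 ⇒ λ=+0.421615
r₁ = λ·B[:,0] = (+0.98897,+0.13827,-0.05317); r₂ = λ·B[:,1] = (-0.13710,+0.99024,+0.02508)
r₃ = r₁×r₂ = (+0.05612,-0.01751,+0.99827); SVD([r₁ r₂ r₃]) → R = UVᵀ:
  R  [+0.98897 -0.13710 +0.05612]
  R  [+0.13827 +0.99024 -0.01751]
  R  [-0.05317 +0.02508 +0.99827]
t = (-0.10597, +0.03873, +0.42162) m
tr R = 2.977475; θ = arccos((tr R − 1)/2) = 0.150226 rad = 8.607°
axis k = ((R−Rᵀ)₃₂, (R−Rᵀ)₁₃, (R−Rᵀ)₂₁) / (2 sinθ) = (+0.142311, +0.365153, +0.920006)
rvec = θ·k = (+0.021379, +0.054855, +0.138209)

rvec=(0.0214, 0.0549, 0.1382) tvec=(-0.1060, 0.0387, 0.4216)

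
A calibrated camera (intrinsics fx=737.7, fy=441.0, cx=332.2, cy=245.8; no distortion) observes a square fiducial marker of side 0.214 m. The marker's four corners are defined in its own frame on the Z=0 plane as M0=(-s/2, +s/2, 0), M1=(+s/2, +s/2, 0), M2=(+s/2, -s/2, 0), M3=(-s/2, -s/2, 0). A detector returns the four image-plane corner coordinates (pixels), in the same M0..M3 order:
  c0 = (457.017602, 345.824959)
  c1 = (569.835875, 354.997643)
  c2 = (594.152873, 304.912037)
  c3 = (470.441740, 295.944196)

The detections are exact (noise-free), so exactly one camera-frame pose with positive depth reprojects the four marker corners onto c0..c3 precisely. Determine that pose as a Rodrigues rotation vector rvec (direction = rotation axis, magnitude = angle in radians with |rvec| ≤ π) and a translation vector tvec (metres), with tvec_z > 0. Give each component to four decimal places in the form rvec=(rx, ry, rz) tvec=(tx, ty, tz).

rvec=(0.5991, 0.1581, 0.0662) tvec=(0.3504, 0.2494, 1.3631)

Intrinsics K: fx=737.7, fy=441.0, cx=332.2, cy=245.8
Marker side s = 0.214 m; corners in marker frame (Z=0):
  M0 = (-0.1070, +0.1070, 0)
  M1 = (+0.1070, +0.1070, 0)
  M2 = (+0.1070, -0.1070, 0)
  M3 = (-0.1070, -0.1070, 0)
Detected image corners:
  c0 = (457.017602, 345.824959) px
  c1 = (569.835875, 354.997643) px
  c2 = (594.152873, 304.912037) px
  c3 = (470.441740, 295.944196) px
Planar DLT: solve 8×8 A·h = b for H (H[2,2]=1):
  H  [+502.08839 +129.23190 +521.84470]
  H  [+11.64794 +368.71455 +326.48445]
  H  [-0.09452 +0.41532 +1.00000]
B = K⁻¹H; ‖b₁‖=0.733603, ‖b₂‖=0.733603; λ = 2/(‖b₁‖+‖b₂‖) = 1.363136, sign → tz>0 ⇒ λ=+1.363136
r₁ = λ·B[:,0] = (+0.98579,+0.10782,-0.12884); r₂ = λ·B[:,1] = (-0.01614,+0.82415,+0.56614)
r₃ = r₁×r₂ = (+0.16722,-0.55601,+0.81418); SVD([r₁ r₂ r₃]) → R = UVᵀ:
  R  [+0.98579 -0.01614 +0.16722]
  R  [+0.10782 +0.82415 -0.55601]
  R  [-0.12884 +0.56614 +0.81418]
t = (+0.35043, +0.24940, +1.36314) m
tr R = 2.624121; θ = arccos((tr R − 1)/2) = 0.623122 rad = 35.702°
axis k = ((R−Rᵀ)₃₂, (R−Rᵀ)₁₃, (R−Rᵀ)₂₁) / (2 sinθ) = (+0.961444, +0.253663, +0.106208)
rvec = θ·k = (+0.599097, +0.158063, +0.066180)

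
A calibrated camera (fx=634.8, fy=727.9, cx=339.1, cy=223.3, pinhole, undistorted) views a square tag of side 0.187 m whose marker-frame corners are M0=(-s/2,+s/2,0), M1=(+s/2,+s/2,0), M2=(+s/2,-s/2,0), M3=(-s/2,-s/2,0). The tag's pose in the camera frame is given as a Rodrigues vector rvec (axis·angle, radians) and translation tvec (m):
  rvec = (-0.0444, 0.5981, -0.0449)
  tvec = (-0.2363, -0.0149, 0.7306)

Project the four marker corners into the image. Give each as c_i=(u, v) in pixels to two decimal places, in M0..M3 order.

c0=(85.56, 301.49) c1=(191.59, 302.55) c2=(188.71, 102.51) c3=(84.43, 128.13)

Intrinsics K: fx=634.8, fy=727.9, cx=339.1, cy=223.3
Marker side s = 0.187 m; corners in marker frame (Z=0):
  M0 = (-0.0935, +0.0935, 0)
  M1 = (+0.0935, +0.0935, 0)
  M2 = (+0.0935, -0.0935, 0)
  M3 = (-0.0935, -0.0935, 0)
rvec = (-0.0444, 0.5981, -0.0449), |rvec| = θ = 0.60142 rad = 34.459°
Rodrigues: sinθ=0.56582, 1−cosθ=0.17547; R = I + sinθ·[k]× + (1−cosθ)·[k]×²:
    [+0.82549 +0.02936 +0.56366]
    [-0.05512 +0.99807 +0.02874]
    [-0.56172 -0.05480 +0.82551]
t = (-0.2363, -0.0149, 0.7306) m
M0: Pc = R·M0+t = (-0.31074, +0.08357, +0.77800); u = 634.8·(-0.31074)/0.77800 + 339.1 = 85.5562, v = 727.9·(+0.08357)/0.77800 + 223.3 = 301.4917
M1: Pc = R·M1+t = (-0.15637, +0.07327, +0.67296); u = 634.8·(-0.15637)/0.67296 + 339.1 = 191.5941, v = 727.9·(+0.07327)/0.67296 + 223.3 = 302.5469
M2: Pc = R·M2+t = (-0.16186, -0.11337, +0.68320); u = 634.8·(-0.16186)/0.68320 + 339.1 = 188.7053, v = 727.9·(-0.11337)/0.68320 + 223.3 = 102.5095
M3: Pc = R·M3+t = (-0.31623, -0.10307, +0.78824); u = 634.8·(-0.31623)/0.78824 + 339.1 = 84.4309, v = 727.9·(-0.10307)/0.78824 + 223.3 = 128.1252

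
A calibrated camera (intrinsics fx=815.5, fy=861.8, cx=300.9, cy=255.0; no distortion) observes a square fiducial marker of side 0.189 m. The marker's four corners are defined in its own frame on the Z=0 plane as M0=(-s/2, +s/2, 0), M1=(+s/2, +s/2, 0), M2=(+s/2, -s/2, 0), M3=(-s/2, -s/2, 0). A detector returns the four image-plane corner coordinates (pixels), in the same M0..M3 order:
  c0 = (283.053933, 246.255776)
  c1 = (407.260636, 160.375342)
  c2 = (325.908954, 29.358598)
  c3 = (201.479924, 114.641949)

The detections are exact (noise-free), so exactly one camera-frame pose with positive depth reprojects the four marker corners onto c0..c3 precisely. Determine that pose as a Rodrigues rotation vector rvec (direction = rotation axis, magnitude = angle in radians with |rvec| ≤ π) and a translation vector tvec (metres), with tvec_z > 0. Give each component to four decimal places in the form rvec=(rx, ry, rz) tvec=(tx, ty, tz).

rvec=(-0.0108, -0.0200, -0.5799) tvec=(0.0046, -0.1413, 1.0368)

Intrinsics K: fx=815.5, fy=861.8, cx=300.9, cy=255.0
Marker side s = 0.189 m; corners in marker frame (Z=0):
  M0 = (-0.0945, +0.0945, 0)
  M1 = (+0.0945, +0.0945, 0)
  M2 = (+0.0945, -0.0945, 0)
  M3 = (-0.0945, -0.0945, 0)
Detected image corners:
  c0 = (283.053933, 246.255776) px
  c1 = (407.260636, 160.375342) px
  c2 = (325.908954, 29.358598) px
  c3 = (201.479924, 114.641949) px
Planar DLT: solve 8×8 A·h = b for H (H[2,2]=1):
  H  [+664.21438 +429.67474 +304.53327]
  H  [-449.89804 +694.17877 +137.54487]
  H  [+0.02118 -0.00442 +1.00000]
B = K⁻¹H; ‖b₁‖=0.964511, ‖b₂‖=0.964511; λ = 2/(‖b₁‖+‖b₂‖) = 1.036794, sign → tz>0 ⇒ λ=+1.036794
r₁ = λ·B[:,0] = (+0.83635,-0.54775,+0.02196); r₂ = λ·B[:,1] = (+0.54796,+0.83649,-0.00458)
r₃ = r₁×r₂ = (-0.01586,+0.01586,+0.99975); SVD([r₁ r₂ r₃]) → R = UVᵀ:
  R  [+0.83635 +0.54796 -0.01586]
  R  [-0.54775 +0.83649 +0.01586]
  R  [+0.02196 -0.00458 +0.99975]
t = (+0.00462, -0.14131, +1.03679) m
tr R = 2.672593; θ = arccos((tr R − 1)/2) = 0.580303 rad = 33.249°
axis k = ((R−Rᵀ)₃₂, (R−Rᵀ)₁₃, (R−Rᵀ)₂₁) / (2 sinθ) = (-0.018641, -0.034489, -0.999231)
rvec = θ·k = (-0.010817, -0.020014, -0.579857)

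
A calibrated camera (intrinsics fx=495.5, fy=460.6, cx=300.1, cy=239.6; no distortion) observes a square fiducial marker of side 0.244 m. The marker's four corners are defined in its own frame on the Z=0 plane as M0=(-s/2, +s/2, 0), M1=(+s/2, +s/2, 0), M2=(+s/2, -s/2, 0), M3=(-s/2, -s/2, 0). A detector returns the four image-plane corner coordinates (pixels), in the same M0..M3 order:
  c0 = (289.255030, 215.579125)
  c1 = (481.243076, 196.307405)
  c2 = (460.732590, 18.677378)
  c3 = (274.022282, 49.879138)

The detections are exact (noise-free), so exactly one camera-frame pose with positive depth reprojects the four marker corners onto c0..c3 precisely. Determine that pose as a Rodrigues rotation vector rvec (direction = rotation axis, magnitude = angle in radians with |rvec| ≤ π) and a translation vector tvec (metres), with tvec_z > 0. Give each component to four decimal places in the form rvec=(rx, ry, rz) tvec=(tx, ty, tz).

rvec=(-0.0469, 0.1949, -0.0913) tvec=(0.0943, -0.1673, 0.6427)

Intrinsics K: fx=495.5, fy=460.6, cx=300.1, cy=239.6
Marker side s = 0.244 m; corners in marker frame (Z=0):
  M0 = (-0.1220, +0.1220, 0)
  M1 = (+0.1220, +0.1220, 0)
  M2 = (+0.1220, -0.1220, 0)
  M3 = (-0.1220, -0.1220, 0)
Detected image corners:
  c0 = (289.255030, 215.579125) px
  c1 = (481.243076, 196.307405) px
  c2 = (460.732590, 18.677378) px
  c3 = (274.022282, 49.879138) px
Planar DLT: solve 8×8 A·h = b for H (H[2,2]=1):
  H  [+663.95970 +40.43027 +372.78327]
  H  [-139.41747 +692.30962 +119.66654]
  H  [-0.29749 -0.08616 +1.00000]
B = K⁻¹H; ‖b₁‖=1.556035, ‖b₂‖=1.556035; λ = 2/(‖b₁‖+‖b₂‖) = 0.642659, sign → tz>0 ⇒ λ=+0.642659
r₁ = λ·B[:,0] = (+0.97694,-0.09507,-0.19118); r₂ = λ·B[:,1] = (+0.08597,+0.99476,-0.05537)
r₃ = r₁×r₂ = (+0.19544,+0.03766,+0.97999); SVD([r₁ r₂ r₃]) → R = UVᵀ:
  R  [+0.97694 +0.08597 +0.19544]
  R  [-0.09507 +0.99476 +0.03766]
  R  [-0.19118 -0.05537 +0.97999]
t = (+0.09427, -0.16734, +0.64266) m
tr R = 2.951689; θ = arccos((tr R − 1)/2) = 0.220243 rad = 12.619°
axis k = ((R−Rᵀ)₃₂, (R−Rᵀ)₁₃, (R−Rᵀ)₂₁) / (2 sinθ) = (-0.212903, +0.884863, -0.414354)
rvec = θ·k = (-0.046890, +0.194885, -0.091259)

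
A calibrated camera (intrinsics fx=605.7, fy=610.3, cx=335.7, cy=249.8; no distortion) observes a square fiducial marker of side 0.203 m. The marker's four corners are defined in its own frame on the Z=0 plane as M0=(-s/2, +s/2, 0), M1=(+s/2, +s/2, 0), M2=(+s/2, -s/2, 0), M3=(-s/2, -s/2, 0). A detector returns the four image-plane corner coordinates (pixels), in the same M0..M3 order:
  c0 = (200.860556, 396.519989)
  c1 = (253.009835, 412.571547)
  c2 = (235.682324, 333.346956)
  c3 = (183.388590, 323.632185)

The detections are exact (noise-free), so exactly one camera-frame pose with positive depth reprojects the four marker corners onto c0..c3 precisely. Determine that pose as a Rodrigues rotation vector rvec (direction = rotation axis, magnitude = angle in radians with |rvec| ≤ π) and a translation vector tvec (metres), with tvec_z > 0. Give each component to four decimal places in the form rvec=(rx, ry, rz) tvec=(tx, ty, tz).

rvec=(0.2899, 0.7087, -0.0740) tvec=(-0.2912, 0.2855, 1.4884)

Intrinsics K: fx=605.7, fy=610.3, cx=335.7, cy=249.8
Marker side s = 0.203 m; corners in marker frame (Z=0):
  M0 = (-0.1015, +0.1015, 0)
  M1 = (+0.1015, +0.1015, 0)
  M2 = (+0.1015, -0.1015, 0)
  M3 = (-0.1015, -0.1015, 0)
Detected image corners:
  c0 = (200.860556, 396.519989) px
  c1 = (253.009835, 412.571547) px
  c2 = (235.682324, 333.346956) px
  c3 = (183.388590, 323.632185) px
Planar DLT: solve 8×8 A·h = b for H (H[2,2]=1):
  H  [+161.78133 +120.50959 +217.21677]
  H  [-96.60786 +432.38108 +366.84683]
  H  [-0.43743 +0.15937 +1.00000]
B = K⁻¹H; ‖b₁‖=0.671861, ‖b₂‖=0.671861; λ = 2/(‖b₁‖+‖b₂‖) = 1.488403, sign → tz>0 ⇒ λ=+1.488403
r₁ = λ·B[:,0] = (+0.75839,+0.03088,-0.65107); r₂ = λ·B[:,1] = (+0.16466,+0.95740,+0.23721)
r₃ = r₁×r₂ = (+0.63066,-0.28710,+0.72100); SVD([r₁ r₂ r₃]) → R = UVᵀ:
  R  [+0.75839 +0.16466 +0.63066]
  R  [+0.03088 +0.95740 -0.28710]
  R  [-0.65107 +0.23721 +0.72100]
t = (-0.29115, +0.28545, +1.48840) m
tr R = 2.436797; θ = arccos((tr R − 1)/2) = 0.769299 rad = 44.078°
axis k = ((R−Rᵀ)₃₂, (R−Rᵀ)₁₃, (R−Rᵀ)₂₁) / (2 sinθ) = (+0.376863, +0.921264, -0.096159)
rvec = θ·k = (+0.289920, +0.708728, -0.073975)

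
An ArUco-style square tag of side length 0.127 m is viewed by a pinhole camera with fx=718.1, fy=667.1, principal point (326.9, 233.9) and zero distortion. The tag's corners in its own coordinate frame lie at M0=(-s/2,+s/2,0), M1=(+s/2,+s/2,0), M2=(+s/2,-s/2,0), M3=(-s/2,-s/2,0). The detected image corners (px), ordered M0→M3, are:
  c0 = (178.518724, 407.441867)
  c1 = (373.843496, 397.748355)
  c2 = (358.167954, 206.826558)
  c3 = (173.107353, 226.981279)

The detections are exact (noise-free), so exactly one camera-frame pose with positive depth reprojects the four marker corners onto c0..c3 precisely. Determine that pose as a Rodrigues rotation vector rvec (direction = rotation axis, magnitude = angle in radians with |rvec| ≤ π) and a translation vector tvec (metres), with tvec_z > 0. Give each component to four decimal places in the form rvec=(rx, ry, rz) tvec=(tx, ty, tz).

rvec=(-0.1750, 0.2286, -0.0875) tvec=(-0.0376, 0.0506, 0.4574)

Intrinsics K: fx=718.1, fy=667.1, cx=326.9, cy=233.9
Marker side s = 0.127 m; corners in marker frame (Z=0):
  M0 = (-0.0635, +0.0635, 0)
  M1 = (+0.0635, +0.0635, 0)
  M2 = (+0.0635, -0.0635, 0)
  M3 = (-0.0635, -0.0635, 0)
Detected image corners:
  c0 = (178.518724, 407.441867) px
  c1 = (373.843496, 397.748355) px
  c2 = (358.167954, 206.826558) px
  c3 = (173.107353, 226.981279) px
Planar DLT: solve 8×8 A·h = b for H (H[2,2]=1):
  H  [+1367.70518 -26.17803 +267.90382]
  H  [-265.88087 +1337.43399 +307.62503]
  H  [-0.47563 -0.39857 +1.00000]
B = K⁻¹H; ‖b₁‖=2.186132, ‖b₂‖=2.186132; λ = 2/(‖b₁‖+‖b₂‖) = 0.457429, sign → tz>0 ⇒ λ=+0.457429
r₁ = λ·B[:,0] = (+0.97027,-0.10603,-0.21757); r₂ = λ·B[:,1] = (+0.06632,+0.98100,-0.18232)
r₃ = r₁×r₂ = (+0.23276,+0.16247,+0.95887); SVD([r₁ r₂ r₃]) → R = UVᵀ:
  R  [+0.97027 +0.06632 +0.23276]
  R  [-0.10603 +0.98100 +0.16247]
  R  [-0.21757 -0.18232 +0.95887]
t = (-0.03758, +0.05055, +0.45743) m
tr R = 2.910136; θ = arccos((tr R − 1)/2) = 0.300907 rad = 17.241°
axis k = ((R−Rᵀ)₃₂, (R−Rᵀ)₁₃, (R−Rᵀ)₂₁) / (2 sinθ) = (-0.581650, +0.759700, -0.290755)
rvec = θ·k = (-0.175023, +0.228599, -0.087490)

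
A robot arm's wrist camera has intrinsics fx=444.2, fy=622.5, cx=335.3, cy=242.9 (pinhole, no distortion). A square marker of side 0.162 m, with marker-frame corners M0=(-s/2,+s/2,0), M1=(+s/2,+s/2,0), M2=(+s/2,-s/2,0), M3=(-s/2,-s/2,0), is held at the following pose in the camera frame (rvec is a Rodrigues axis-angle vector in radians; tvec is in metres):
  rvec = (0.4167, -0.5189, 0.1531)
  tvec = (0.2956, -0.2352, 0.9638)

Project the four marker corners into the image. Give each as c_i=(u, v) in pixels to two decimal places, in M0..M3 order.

c0=(431.62, 134.90) c1=(483.76, 147.20) c2=(510.37, 48.26) c3=(457.42, 26.05)

Intrinsics K: fx=444.2, fy=622.5, cx=335.3, cy=242.9
Marker side s = 0.162 m; corners in marker frame (Z=0):
  M0 = (-0.0810, +0.0810, 0)
  M1 = (+0.0810, +0.0810, 0)
  M2 = (+0.0810, -0.0810, 0)
  M3 = (-0.0810, -0.0810, 0)
rvec = (0.4167, -0.5189, 0.1531), |rvec| = θ = 0.68289 rad = 39.127°
Rodrigues: sinθ=0.63104, 1−cosθ=0.22425; R = I + sinθ·[k]× + (1−cosθ)·[k]×²:
    [+0.85925 -0.24545 -0.44882]
    [+0.03750 +0.90523 -0.42326]
    [+0.51018 +0.34686 +0.78703]
t = (0.2956, -0.2352, 0.9638) m
M0: Pc = R·M0+t = (+0.20612, -0.16491, +0.95057); u = 444.2·(+0.20612)/0.95057 + 335.3 = 431.6190, v = 622.5·(-0.16491)/0.95057 + 242.9 = 134.9031
M1: Pc = R·M1+t = (+0.34532, -0.15884, +1.03322); u = 444.2·(+0.34532)/1.03322 + 335.3 = 483.7584, v = 622.5·(-0.15884)/1.03322 + 242.9 = 147.2019
M2: Pc = R·M2+t = (+0.38508, -0.30549, +0.97703); u = 444.2·(+0.38508)/0.97703 + 335.3 = 510.3746, v = 622.5·(-0.30549)/0.97703 + 242.9 = 48.2638
M3: Pc = R·M3+t = (+0.24588, -0.31156, +0.89438); u = 444.2·(+0.24588)/0.89438 + 335.3 = 457.4191, v = 622.5·(-0.31156)/0.89438 + 242.9 = 26.0495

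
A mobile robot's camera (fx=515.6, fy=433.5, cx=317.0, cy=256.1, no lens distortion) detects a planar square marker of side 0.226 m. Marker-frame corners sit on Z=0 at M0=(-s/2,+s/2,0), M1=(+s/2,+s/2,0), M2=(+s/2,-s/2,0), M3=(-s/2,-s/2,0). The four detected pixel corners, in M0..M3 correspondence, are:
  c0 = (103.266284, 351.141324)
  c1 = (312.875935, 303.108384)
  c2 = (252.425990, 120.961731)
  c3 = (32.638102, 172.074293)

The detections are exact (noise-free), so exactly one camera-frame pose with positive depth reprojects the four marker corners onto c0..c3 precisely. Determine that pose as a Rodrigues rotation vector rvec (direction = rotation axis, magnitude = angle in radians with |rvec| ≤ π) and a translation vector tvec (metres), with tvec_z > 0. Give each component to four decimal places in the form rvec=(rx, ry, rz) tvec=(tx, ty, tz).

Intrinsics K: fx=515.6, fy=433.5, cx=317.0, cy=256.1
Marker side s = 0.226 m; corners in marker frame (Z=0):
  M0 = (-0.1130, +0.1130, 0)
  M1 = (+0.1130, +0.1130, 0)
  M2 = (+0.1130, -0.1130, 0)
  M3 = (-0.1130, -0.1130, 0)
Detected image corners:
  c0 = (103.266284, 351.141324) px
  c1 = (312.875935, 303.108384) px
  c2 = (252.425990, 120.961731) px
  c3 = (32.638102, 172.074293) px
Planar DLT: solve 8×8 A·h = b for H (H[2,2]=1):
  H  [+946.55705 +327.69257 +175.89693]
  H  [-223.08855 +850.00183 +239.05950]
  H  [-0.01649 +0.21480 +1.00000]
B = K⁻¹H; ‖b₁‖=1.913844, ‖b₂‖=1.913844; λ = 2/(‖b₁‖+‖b₂‖) = 0.522509, sign → tz>0 ⇒ λ=+0.522509
r₁ = λ·B[:,0] = (+0.96454,-0.26380,-0.00862); r₂ = λ·B[:,1] = (+0.26308,+0.95822,+0.11223)
r₃ = r₁×r₂ = (-0.02135,-0.11052,+0.99364); SVD([r₁ r₂ r₃]) → R = UVᵀ:
  R  [+0.96454 +0.26308 -0.02135]
  R  [-0.26380 +0.95822 -0.11052]
  R  [-0.00862 +0.11223 +0.99364]
t = (-0.14299, -0.02054, +0.52251) m
tr R = 2.916406; θ = arccos((tr R − 1)/2) = 0.290143 rad = 16.624°
axis k = ((R−Rᵀ)₃₂, (R−Rᵀ)₁₃, (R−Rᵀ)₂₁) / (2 sinθ) = (+0.389313, -0.022256, -0.920837)
rvec = θ·k = (+0.112956, -0.006457, -0.267174)

rvec=(0.1130, -0.0065, -0.2672) tvec=(-0.1430, -0.0205, 0.5225)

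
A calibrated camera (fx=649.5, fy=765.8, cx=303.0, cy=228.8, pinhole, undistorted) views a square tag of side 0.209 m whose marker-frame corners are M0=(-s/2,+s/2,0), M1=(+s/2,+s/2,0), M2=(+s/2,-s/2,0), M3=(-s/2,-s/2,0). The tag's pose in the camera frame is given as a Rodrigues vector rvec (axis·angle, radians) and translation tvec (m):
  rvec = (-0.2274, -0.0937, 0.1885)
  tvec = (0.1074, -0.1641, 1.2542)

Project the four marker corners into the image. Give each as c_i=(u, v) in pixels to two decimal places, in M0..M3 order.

Intrinsics K: fx=649.5, fy=765.8, cx=303.0, cy=228.8
Marker side s = 0.209 m; corners in marker frame (Z=0):
  M0 = (-0.1045, +0.1045, 0)
  M1 = (+0.1045, +0.1045, 0)
  M2 = (+0.1045, -0.1045, 0)
  M3 = (-0.1045, -0.1045, 0)
rvec = (-0.2274, -0.0937, 0.1885), |rvec| = θ = 0.30988 rad = 17.755°
Rodrigues: sinθ=0.30494, 1−cosθ=0.04763; R = I + sinθ·[k]× + (1−cosθ)·[k]×²:
    [+0.97802 -0.17493 -0.11347]
    [+0.19607 +0.95673 +0.21502]
    [+0.07095 -0.23254 +0.97000]
t = (0.1074, -0.1641, 1.2542) m
M0: Pc = R·M0+t = (-0.01308, -0.08461, +1.22249); u = 649.5·(-0.01308)/1.22249 + 303.0 = 296.0489, v = 765.8·(-0.08461)/1.22249 + 228.8 = 175.7972
M1: Pc = R·M1+t = (+0.19132, -0.04363, +1.23731); u = 649.5·(+0.19132)/1.23731 + 303.0 = 403.4308, v = 765.8·(-0.04363)/1.23731 + 228.8 = 201.7945
M2: Pc = R·M2+t = (+0.22788, -0.24359, +1.28591); u = 649.5·(+0.22788)/1.28591 + 303.0 = 418.1011, v = 765.8·(-0.24359)/1.28591 + 228.8 = 83.7356
M3: Pc = R·M3+t = (+0.02348, -0.28457, +1.27109); u = 649.5·(+0.02348)/1.27109 + 303.0 = 314.9962, v = 765.8·(-0.28457)/1.27109 + 228.8 = 57.3551

c0=(296.05, 175.80) c1=(403.43, 201.79) c2=(418.10, 83.74) c3=(315.00, 57.36)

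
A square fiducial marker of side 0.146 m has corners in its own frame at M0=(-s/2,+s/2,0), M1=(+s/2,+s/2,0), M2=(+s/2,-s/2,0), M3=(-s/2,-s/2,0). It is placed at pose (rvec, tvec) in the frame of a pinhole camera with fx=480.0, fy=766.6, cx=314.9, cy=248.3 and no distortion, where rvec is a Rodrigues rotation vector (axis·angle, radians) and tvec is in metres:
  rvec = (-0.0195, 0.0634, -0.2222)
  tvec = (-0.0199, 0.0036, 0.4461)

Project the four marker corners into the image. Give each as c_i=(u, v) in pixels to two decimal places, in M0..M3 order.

Intrinsics K: fx=480.0, fy=766.6, cx=314.9, cy=248.3
Marker side s = 0.146 m; corners in marker frame (Z=0):
  M0 = (-0.0730, +0.0730, 0)
  M1 = (+0.0730, +0.0730, 0)
  M2 = (+0.0730, -0.0730, 0)
  M3 = (-0.0730, -0.0730, 0)
rvec = (-0.0195, 0.0634, -0.2222), |rvec| = θ = 0.23189 rad = 13.286°
Rodrigues: sinθ=0.22982, 1−cosθ=0.02677; R = I + sinθ·[k]× + (1−cosθ)·[k]×²:
    [+0.97342 +0.21960 +0.06499]
    [-0.22083 +0.97523 +0.01231]
    [-0.06068 -0.02634 +0.99781]
t = (-0.0199, 0.0036, 0.4461) m
M0: Pc = R·M0+t = (-0.07493, +0.09091, +0.44861); u = 480.0·(-0.07493)/0.44861 + 314.9 = 234.7273, v = 766.6·(+0.09091)/0.44861 + 248.3 = 403.6558
M1: Pc = R·M1+t = (+0.06719, +0.05867, +0.43975); u = 480.0·(+0.06719)/0.43975 + 314.9 = 388.2408, v = 766.6·(+0.05867)/0.43975 + 248.3 = 350.5805
M2: Pc = R·M2+t = (+0.03513, -0.08371, +0.44359); u = 480.0·(+0.03513)/0.44359 + 314.9 = 352.9123, v = 766.6·(-0.08371)/0.44359 + 248.3 = 103.6311
M3: Pc = R·M3+t = (-0.10699, -0.05147, +0.45245); u = 480.0·(-0.10699)/0.45245 + 314.9 = 201.3952, v = 766.6·(-0.05147)/0.45245 + 248.3 = 161.0905

c0=(234.73, 403.66) c1=(388.24, 350.58) c2=(352.91, 103.63) c3=(201.40, 161.09)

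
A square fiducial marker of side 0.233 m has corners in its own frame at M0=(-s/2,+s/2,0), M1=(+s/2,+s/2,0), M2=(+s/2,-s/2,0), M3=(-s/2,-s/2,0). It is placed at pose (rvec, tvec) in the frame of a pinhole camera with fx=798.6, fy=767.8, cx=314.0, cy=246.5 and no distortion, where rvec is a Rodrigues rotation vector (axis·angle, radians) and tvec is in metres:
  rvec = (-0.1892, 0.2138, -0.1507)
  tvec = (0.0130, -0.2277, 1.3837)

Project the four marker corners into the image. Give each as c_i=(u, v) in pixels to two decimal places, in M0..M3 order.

c0=(265.13, 193.77) c1=(397.88, 169.47) c2=(377.82, 46.61) c3=(250.08, 74.03)

Intrinsics K: fx=798.6, fy=767.8, cx=314.0, cy=246.5
Marker side s = 0.233 m; corners in marker frame (Z=0):
  M0 = (-0.1165, +0.1165, 0)
  M1 = (+0.1165, +0.1165, 0)
  M2 = (+0.1165, -0.1165, 0)
  M3 = (-0.1165, -0.1165, 0)
rvec = (-0.1892, 0.2138, -0.1507), |rvec| = θ = 0.32283 rad = 18.497°
Rodrigues: sinθ=0.31725, 1−cosθ=0.05166; R = I + sinθ·[k]× + (1−cosθ)·[k]×²:
    [+0.96609 +0.12805 +0.22424]
    [-0.16815 +0.97100 +0.16996]
    [-0.19597 -0.20190 +0.95960]
t = (0.0130, -0.2277, 1.3837) m
M0: Pc = R·M0+t = (-0.08463, -0.09499, +1.38301); u = 798.6·(-0.08463)/1.38301 + 314.0 = 265.1306, v = 767.8·(-0.09499)/1.38301 + 246.5 = 193.7651
M1: Pc = R·M1+t = (+0.14047, -0.13417, +1.33735); u = 798.6·(+0.14047)/1.33735 + 314.0 = 397.8797, v = 767.8·(-0.13417)/1.33735 + 246.5 = 169.4715
M2: Pc = R·M2+t = (+0.11063, -0.36041, +1.38439); u = 798.6·(+0.11063)/1.38439 + 314.0 = 377.8190, v = 767.8·(-0.36041)/1.38439 + 246.5 = 46.6119
M3: Pc = R·M3+t = (-0.11447, -0.32123, +1.43005); u = 798.6·(-0.11447)/1.43005 + 314.0 = 250.0773, v = 767.8·(-0.32123)/1.43005 + 246.5 = 74.0292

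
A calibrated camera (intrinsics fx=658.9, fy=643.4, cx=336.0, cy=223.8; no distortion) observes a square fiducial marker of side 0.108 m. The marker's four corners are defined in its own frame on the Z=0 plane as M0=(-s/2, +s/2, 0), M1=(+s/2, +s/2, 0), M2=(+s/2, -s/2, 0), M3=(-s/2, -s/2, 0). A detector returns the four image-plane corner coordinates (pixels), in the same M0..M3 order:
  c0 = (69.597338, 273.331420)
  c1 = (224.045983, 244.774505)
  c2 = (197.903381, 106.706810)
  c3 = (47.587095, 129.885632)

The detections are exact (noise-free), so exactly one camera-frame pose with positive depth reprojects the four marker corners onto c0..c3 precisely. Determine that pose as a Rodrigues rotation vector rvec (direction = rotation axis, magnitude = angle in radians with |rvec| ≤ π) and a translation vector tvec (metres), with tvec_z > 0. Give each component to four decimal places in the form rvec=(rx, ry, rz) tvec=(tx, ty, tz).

Intrinsics K: fx=658.9, fy=643.4, cx=336.0, cy=223.8
Marker side s = 0.108 m; corners in marker frame (Z=0):
  M0 = (-0.0540, +0.0540, 0)
  M1 = (+0.0540, +0.0540, 0)
  M2 = (+0.0540, -0.0540, 0)
  M3 = (-0.0540, -0.0540, 0)
Detected image corners:
  c0 = (69.597338, 273.331420) px
  c1 = (224.045983, 244.774505) px
  c2 = (197.903381, 106.706810) px
  c3 = (47.587095, 129.885632) px
Planar DLT: solve 8×8 A·h = b for H (H[2,2]=1):
  H  [+1450.93478 +183.02865 +135.81952]
  H  [-182.71091 +1246.61380 +187.33201]
  H  [+0.29896 -0.29833 +1.00000]
B = K⁻¹H; ‖b₁‖=2.107316, ‖b₂‖=2.107316; λ = 2/(‖b₁‖+‖b₂‖) = 0.474537, sign → tz>0 ⇒ λ=+0.474537
r₁ = λ·B[:,0] = (+0.97261,-0.18410,+0.14187); r₂ = λ·B[:,1] = (+0.20401,+0.96868,-0.14157)
r₃ = r₁×r₂ = (-0.11136,+0.16663,+0.97971); SVD([r₁ r₂ r₃]) → R = UVᵀ:
  R  [+0.97261 +0.20401 -0.11136]
  R  [-0.18410 +0.96868 +0.16663]
  R  [+0.14187 -0.14157 +0.97971]
t = (-0.14417, -0.02690, +0.47454) m
tr R = 2.921004; θ = arccos((tr R − 1)/2) = 0.281995 rad = 16.157°
axis k = ((R−Rᵀ)₃₂, (R−Rᵀ)₁₃, (R−Rᵀ)₂₁) / (2 sinθ) = (-0.553779, -0.454993, -0.697360)
rvec = θ·k = (-0.156163, -0.128306, -0.196652)

rvec=(-0.1562, -0.1283, -0.1967) tvec=(-0.1442, -0.0269, 0.4745)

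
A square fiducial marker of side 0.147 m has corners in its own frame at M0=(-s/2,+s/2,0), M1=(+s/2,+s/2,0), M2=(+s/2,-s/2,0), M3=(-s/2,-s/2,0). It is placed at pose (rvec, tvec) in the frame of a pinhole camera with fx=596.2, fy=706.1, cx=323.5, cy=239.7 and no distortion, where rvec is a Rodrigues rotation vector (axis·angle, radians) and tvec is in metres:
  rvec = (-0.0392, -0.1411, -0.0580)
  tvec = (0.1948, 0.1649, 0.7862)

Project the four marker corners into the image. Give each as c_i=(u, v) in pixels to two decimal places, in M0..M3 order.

Intrinsics K: fx=596.2, fy=706.1, cx=323.5, cy=239.7
Marker side s = 0.147 m; corners in marker frame (Z=0):
  M0 = (-0.0735, +0.0735, 0)
  M1 = (+0.0735, +0.0735, 0)
  M2 = (+0.0735, -0.0735, 0)
  M3 = (-0.0735, -0.0735, 0)
rvec = (-0.0392, -0.1411, -0.0580), |rvec| = θ = 0.15751 rad = 9.025°
Rodrigues: sinθ=0.15686, 1−cosθ=0.01238; R = I + sinθ·[k]× + (1−cosθ)·[k]×²:
    [+0.98839 +0.06052 -0.13938]
    [-0.05500 +0.99755 +0.04312]
    [+0.14165 -0.03495 +0.98930]
t = (0.1948, 0.1649, 0.7862) m
M0: Pc = R·M0+t = (+0.12660, +0.24226, +0.77322); u = 596.2·(+0.12660)/0.77322 + 323.5 = 421.1178, v = 706.1·(+0.24226)/0.77322 + 239.7 = 460.9332
M1: Pc = R·M1+t = (+0.27189, +0.23418, +0.79404); u = 596.2·(+0.27189)/0.79404 + 323.5 = 527.6499, v = 706.1·(+0.23418)/0.79404 + 239.7 = 447.9419
M2: Pc = R·M2+t = (+0.26300, +0.08754, +0.79918); u = 596.2·(+0.26300)/0.79918 + 323.5 = 519.7004, v = 706.1·(+0.08754)/0.79918 + 239.7 = 317.0417
M3: Pc = R·M3+t = (+0.11771, +0.09562, +0.77836); u = 596.2·(+0.11771)/0.77836 + 323.5 = 413.6589, v = 706.1·(+0.09562)/0.77836 + 239.7 = 326.4453

c0=(421.12, 460.93) c1=(527.65, 447.94) c2=(519.70, 317.04) c3=(413.66, 326.45)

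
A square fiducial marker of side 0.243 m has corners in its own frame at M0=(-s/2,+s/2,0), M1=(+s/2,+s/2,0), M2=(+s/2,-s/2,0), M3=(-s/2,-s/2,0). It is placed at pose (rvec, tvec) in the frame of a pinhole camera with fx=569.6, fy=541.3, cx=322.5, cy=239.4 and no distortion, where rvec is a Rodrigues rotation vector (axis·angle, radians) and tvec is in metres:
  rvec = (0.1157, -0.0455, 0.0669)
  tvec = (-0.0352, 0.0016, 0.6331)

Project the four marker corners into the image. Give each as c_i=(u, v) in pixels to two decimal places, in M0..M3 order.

Intrinsics K: fx=569.6, fy=541.3, cx=322.5, cy=239.4
Marker side s = 0.243 m; corners in marker frame (Z=0):
  M0 = (-0.1215, +0.1215, 0)
  M1 = (+0.1215, +0.1215, 0)
  M2 = (+0.1215, -0.1215, 0)
  M3 = (-0.1215, -0.1215, 0)
rvec = (0.1157, -0.0455, 0.0669), |rvec| = θ = 0.14118 rad = 8.089°
Rodrigues: sinθ=0.14071, 1−cosθ=0.00995; R = I + sinθ·[k]× + (1−cosθ)·[k]×²:
    [+0.99673 -0.06931 -0.04149]
    [+0.06405 +0.99108 -0.11684]
    [+0.04921 +0.11380 +0.99228]
t = (-0.0352, 0.0016, 0.6331) m
M0: Pc = R·M0+t = (-0.16472, +0.11423, +0.64095); u = 569.6·(-0.16472)/0.64095 + 322.5 = 176.1125, v = 541.3·(+0.11423)/0.64095 + 239.4 = 335.8747
M1: Pc = R·M1+t = (+0.07748, +0.12980, +0.65291); u = 569.6·(+0.07748)/0.65291 + 322.5 = 390.0962, v = 541.3·(+0.12980)/0.65291 + 239.4 = 347.0114
M2: Pc = R·M2+t = (+0.09432, -0.11103, +0.62525); u = 569.6·(+0.09432)/0.62525 + 322.5 = 408.4280, v = 541.3·(-0.11103)/0.62525 + 239.4 = 143.2741
M3: Pc = R·M3+t = (-0.14788, -0.12660, +0.61329); u = 569.6·(-0.14788)/0.61329 + 322.5 = 185.1536, v = 541.3·(-0.12660)/0.61329 + 239.4 = 127.6626

c0=(176.11, 335.87) c1=(390.10, 347.01) c2=(408.43, 143.27) c3=(185.15, 127.66)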